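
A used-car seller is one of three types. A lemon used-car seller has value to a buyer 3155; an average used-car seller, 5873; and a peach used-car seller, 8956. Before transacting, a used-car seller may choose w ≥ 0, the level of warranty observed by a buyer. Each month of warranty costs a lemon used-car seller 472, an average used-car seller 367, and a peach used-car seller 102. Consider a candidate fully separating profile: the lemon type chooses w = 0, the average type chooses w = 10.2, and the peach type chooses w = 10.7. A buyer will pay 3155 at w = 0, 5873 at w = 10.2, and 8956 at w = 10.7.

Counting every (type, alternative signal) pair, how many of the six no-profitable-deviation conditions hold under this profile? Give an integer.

Peach (own payoff 8956 − 102×10.7 = 7864.6): to w=0 gives 3155 → no gain ✓; to w=10.2 gives 5873 − 102×10.2 = 4832.6 → no gain ✓.
Average (own payoff 5873 − 367×10.2 = 2129.6): to w=0 gives 3155 → profitable ✗; to w=10.7 gives 8956 − 367×10.7 = 5029.1 → profitable ✗.
Lemon (own payoff 3155): to w=10.2 gives 5873 − 472×10.2 = 1058.6 → no gain ✓; to w=10.7 gives 8956 − 472×10.7 = 3905.6 → profitable ✗.
3 of the 6 constraints hold; not an equilibrium.

3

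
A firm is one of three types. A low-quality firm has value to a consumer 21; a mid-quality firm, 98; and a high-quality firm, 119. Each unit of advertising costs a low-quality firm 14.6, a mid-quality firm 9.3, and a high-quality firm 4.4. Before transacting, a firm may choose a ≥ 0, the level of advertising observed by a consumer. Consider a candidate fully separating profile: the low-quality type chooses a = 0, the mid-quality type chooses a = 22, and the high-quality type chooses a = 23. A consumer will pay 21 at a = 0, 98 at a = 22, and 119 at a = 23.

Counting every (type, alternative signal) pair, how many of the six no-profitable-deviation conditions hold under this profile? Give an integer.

3

Low-quality (own payoff 21): to a=22 gives 98 − 14.6×22 = -223.2 → no gain ✓; to a=23 gives 119 − 14.6×23 = -216.8 → no gain ✓.
Mid-quality (own payoff 98 − 9.3×22 = -106.6): to a=0 gives 21 → profitable ✗; to a=23 gives 119 − 9.3×23 = -94.9 → profitable ✗.
High-quality (own payoff 119 − 4.4×23 = 17.8): to a=0 gives 21 → profitable ✗; to a=22 gives 98 − 4.4×22 = 1.2 → no gain ✓.
3 of the 6 constraints hold; not an equilibrium.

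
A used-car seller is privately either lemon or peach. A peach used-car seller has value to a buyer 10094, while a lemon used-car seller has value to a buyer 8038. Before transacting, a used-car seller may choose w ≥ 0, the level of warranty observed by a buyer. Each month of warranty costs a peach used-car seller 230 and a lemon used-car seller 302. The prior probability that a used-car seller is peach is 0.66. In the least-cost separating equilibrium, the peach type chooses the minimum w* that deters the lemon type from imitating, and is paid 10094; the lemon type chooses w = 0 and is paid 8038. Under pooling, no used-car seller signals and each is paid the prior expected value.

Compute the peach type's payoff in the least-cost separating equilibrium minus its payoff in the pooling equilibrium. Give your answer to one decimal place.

-866.8

Least-cost separating signal: w* solves 8038 = 10094 − 302·w*, so w* = (10094 − 8038)/302 ≈ 6.8079.
Peach type's separating payoff: 10094 − 230 × w* = 10094 − 230 × (10094 − 8038)/302 = 10094 − 472880/302 ≈ 8528.172.
Pooling payoff: 0.66 × 10094 + 0.34 × 8038 = 9394.96.
Difference: 8528.172 − 9394.96 = -866.788, i.e. -866.8 to one decimal place.
The peach type would prefer the pooling outcome.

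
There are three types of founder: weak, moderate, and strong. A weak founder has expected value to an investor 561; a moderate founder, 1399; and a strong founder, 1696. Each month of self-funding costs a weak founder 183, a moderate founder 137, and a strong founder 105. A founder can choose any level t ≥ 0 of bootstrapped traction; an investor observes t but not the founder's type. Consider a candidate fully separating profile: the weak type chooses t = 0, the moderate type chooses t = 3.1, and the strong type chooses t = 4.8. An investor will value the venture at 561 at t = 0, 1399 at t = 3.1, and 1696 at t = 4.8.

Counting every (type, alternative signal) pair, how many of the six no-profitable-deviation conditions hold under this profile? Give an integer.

3

Moderate (own payoff 1399 − 137×3.1 = 974.3): to t=0 gives 561 → no gain ✓; to t=4.8 gives 1696 − 137×4.8 = 1038.4 → profitable ✗.
Weak (own payoff 561): to t=3.1 gives 1399 − 183×3.1 = 831.7 → profitable ✗; to t=4.8 gives 1696 − 183×4.8 = 817.6 → profitable ✗.
Strong (own payoff 1696 − 105×4.8 = 1192): to t=0 gives 561 → no gain ✓; to t=3.1 gives 1399 − 105×3.1 = 1073.5 → no gain ✓.
3 of the 6 constraints hold; not an equilibrium.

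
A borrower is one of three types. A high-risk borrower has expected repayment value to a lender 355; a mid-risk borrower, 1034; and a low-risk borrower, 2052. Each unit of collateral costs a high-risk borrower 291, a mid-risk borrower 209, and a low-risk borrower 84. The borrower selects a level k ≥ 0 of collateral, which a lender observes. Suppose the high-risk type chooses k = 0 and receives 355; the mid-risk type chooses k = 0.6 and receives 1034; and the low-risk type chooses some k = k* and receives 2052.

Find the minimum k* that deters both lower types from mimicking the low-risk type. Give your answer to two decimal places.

Mid-risk type (on-path payoff 1034 − 209×0.6 = 908.6) won't mimic when 908.6 ≥ 2052 − 209·k*, i.e. k* ≥ 5.47.
High-risk type (on-path payoff 355) won't mimic when 355 ≥ 2052 − 291·k*, i.e. k* ≥ 5.83.
Both must hold, so k* = max(5.83, 5.47) = 5.83. The high-risk type's constraint binds.

5.83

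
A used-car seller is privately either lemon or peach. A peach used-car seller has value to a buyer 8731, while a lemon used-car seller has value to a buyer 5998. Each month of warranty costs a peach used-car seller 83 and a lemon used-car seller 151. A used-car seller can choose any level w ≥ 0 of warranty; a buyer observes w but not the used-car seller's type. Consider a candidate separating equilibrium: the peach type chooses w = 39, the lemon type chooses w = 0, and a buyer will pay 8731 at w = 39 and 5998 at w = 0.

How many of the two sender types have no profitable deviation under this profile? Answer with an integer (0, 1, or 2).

1

Peach type: signal → 8731 − 83 × 39 = 5494; deviate to 0 → 5998. IC fails (5494 < 5998).
Lemon type: stay at 0 → 5998; mimic → 8731 − 151 × 39 = 2842. IC holds (5998 ≥ 2842).
1 of 2 constraints hold, so this profile is not an equilibrium.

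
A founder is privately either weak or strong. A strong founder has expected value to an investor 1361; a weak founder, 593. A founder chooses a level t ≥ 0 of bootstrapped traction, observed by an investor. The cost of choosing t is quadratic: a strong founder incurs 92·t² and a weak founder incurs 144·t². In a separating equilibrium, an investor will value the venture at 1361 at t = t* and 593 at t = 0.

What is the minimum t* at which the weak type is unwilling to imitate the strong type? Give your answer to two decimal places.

2.31

The weak type at t = 0 receives 593; imitating at t* yields 1361 − 144·t*².
Indifference: 593 = 1361 − 144·t*², so t*² = (1361 − 593) / 144 ≈ 5.3333.
t* = √5.3333 ≈ 2.31.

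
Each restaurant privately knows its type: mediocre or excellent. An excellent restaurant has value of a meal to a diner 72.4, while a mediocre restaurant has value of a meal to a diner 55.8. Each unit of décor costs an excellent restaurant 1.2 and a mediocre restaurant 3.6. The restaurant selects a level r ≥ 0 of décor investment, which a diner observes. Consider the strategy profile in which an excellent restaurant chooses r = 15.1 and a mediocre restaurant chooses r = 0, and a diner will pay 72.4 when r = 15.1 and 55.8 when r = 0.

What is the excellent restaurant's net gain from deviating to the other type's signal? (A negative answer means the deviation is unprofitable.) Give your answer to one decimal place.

Playing r = 15.1 the excellent restaurant receives 72.4 − 1.2 × 15.1 = 54.28.
Deviating to r = 0 yields 55.8 instead.
Gain from deviating: 55.8 − 54.28 = 1.52, i.e. 1.5 to one decimal place.
The gain is positive, so the excellent type's incentive-compatibility constraint is violated — this profile is not a separating equilibrium.

1.5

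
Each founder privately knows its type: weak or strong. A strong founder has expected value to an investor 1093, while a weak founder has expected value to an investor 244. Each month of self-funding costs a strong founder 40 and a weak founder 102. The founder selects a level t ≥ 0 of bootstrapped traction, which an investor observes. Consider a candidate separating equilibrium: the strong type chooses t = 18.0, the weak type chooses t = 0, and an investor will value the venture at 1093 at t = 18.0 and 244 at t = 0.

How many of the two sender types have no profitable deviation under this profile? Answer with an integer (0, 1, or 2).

Weak type: stay at 0 → 244; mimic → 1093 − 102 × 18.0 = -743. IC holds (244 ≥ -743).
Strong type: signal → 1093 − 40 × 18.0 = 373; deviate to 0 → 244. IC holds (373 ≥ 244).
2 of 2 constraints hold, so this is a separating equilibrium.

2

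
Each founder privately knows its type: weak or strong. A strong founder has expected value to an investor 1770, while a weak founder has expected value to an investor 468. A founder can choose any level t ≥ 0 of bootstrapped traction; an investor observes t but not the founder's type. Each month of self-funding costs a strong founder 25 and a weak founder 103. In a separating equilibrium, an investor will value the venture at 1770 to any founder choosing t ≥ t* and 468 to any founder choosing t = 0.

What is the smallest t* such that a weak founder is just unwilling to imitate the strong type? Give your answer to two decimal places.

A weak founder choosing t = 0 receives 468.
Imitating at t* instead would pay 1770 at cost 103·t*, netting 1770 − 103·t*.
Indifference: 468 = 1770 − 103·t*, so t* = (1770 − 468) / 103 ≈ 12.64.
This is the weak type's binding incentive-compatibility constraint; any t ≥ 12.64 sustains separation on that side.

12.64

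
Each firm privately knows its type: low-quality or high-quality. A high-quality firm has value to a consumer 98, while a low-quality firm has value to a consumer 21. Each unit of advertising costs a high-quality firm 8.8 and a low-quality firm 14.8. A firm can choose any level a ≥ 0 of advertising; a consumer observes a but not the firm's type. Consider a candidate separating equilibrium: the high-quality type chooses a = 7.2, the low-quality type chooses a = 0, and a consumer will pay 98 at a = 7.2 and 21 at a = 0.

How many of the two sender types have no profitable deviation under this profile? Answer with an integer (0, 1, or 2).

Low-quality type: stay at 0 → 21; mimic → 98 − 14.8 × 7.2 = -8.56. IC holds (21 ≥ -8.56).
High-quality type: signal → 98 − 8.8 × 7.2 = 34.64; deviate to 0 → 21. IC holds (34.64 ≥ 21).
2 of 2 constraints hold, so this is a separating equilibrium.

2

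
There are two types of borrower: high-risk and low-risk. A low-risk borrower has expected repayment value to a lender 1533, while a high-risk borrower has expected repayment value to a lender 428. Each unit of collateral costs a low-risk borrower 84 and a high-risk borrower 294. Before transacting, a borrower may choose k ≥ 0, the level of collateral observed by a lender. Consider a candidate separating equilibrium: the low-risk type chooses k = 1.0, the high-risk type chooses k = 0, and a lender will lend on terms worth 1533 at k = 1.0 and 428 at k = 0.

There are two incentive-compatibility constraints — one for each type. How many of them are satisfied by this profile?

1

High-risk type: stay at 0 → 428; mimic → 1533 − 294 × 1.0 = 1239. IC fails (428 < 1239).
Low-risk type: signal → 1533 − 84 × 1.0 = 1449; deviate to 0 → 428. IC holds (1449 ≥ 428).
1 of 2 constraints hold, so this profile is not an equilibrium.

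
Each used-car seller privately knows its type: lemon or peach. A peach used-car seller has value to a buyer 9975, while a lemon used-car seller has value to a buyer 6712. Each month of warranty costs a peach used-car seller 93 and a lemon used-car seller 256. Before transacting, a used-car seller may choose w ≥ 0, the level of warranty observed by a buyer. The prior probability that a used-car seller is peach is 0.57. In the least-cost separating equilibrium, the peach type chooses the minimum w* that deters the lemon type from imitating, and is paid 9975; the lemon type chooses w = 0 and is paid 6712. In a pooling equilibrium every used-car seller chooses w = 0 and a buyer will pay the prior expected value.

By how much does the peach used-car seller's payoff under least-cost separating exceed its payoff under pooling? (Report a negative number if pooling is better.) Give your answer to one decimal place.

217.7

Least-cost separating signal: w* solves 6712 = 9975 − 256·w*, so w* = (9975 − 6712)/256 ≈ 12.7461.
Peach type's separating payoff: 9975 − 93 × w* = 9975 − 93 × (9975 − 6712)/256 = 9975 − 303459/256 ≈ 8789.613.
Pooling payoff: 0.57 × 9975 + 0.43 × 6712 = 8571.91.
Difference: 8789.613 − 8571.91 = 217.703, i.e. 217.7 to one decimal place.
The peach type prefers to separate.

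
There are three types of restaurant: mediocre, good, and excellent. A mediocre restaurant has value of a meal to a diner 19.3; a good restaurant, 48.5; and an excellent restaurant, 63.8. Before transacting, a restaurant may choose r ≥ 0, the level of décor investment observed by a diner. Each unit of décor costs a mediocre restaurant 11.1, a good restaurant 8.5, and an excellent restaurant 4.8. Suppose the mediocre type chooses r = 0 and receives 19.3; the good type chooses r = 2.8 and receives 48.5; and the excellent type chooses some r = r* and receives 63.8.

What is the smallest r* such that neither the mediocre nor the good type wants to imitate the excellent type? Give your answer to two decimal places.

Mediocre type (on-path payoff 19.3) won't mimic when 19.3 ≥ 63.8 − 11.1·r*, i.e. r* ≥ 4.01.
Good type (on-path payoff 48.5 − 8.5×2.8 = 24.7) won't mimic when 24.7 ≥ 63.8 − 8.5·r*, i.e. r* ≥ 4.60.
Both must hold, so r* = max(4.01, 4.60) = 4.60. The good type's constraint binds.

4.60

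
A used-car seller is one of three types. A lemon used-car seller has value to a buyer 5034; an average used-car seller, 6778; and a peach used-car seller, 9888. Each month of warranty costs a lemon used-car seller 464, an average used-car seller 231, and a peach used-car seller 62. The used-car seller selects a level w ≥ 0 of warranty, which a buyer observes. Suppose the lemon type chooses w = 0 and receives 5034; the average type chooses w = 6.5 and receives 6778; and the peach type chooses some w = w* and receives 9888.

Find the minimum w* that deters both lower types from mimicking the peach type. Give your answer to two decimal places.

Lemon type (on-path payoff 5034) won't mimic when 5034 ≥ 9888 − 464·w*, i.e. w* ≥ 10.46.
Average type (on-path payoff 6778 − 231×6.5 = 5276.5) won't mimic when 5276.5 ≥ 9888 − 231·w*, i.e. w* ≥ 19.96.
Both must hold, so w* = max(10.46, 19.96) = 19.96. The average type's constraint binds.

19.96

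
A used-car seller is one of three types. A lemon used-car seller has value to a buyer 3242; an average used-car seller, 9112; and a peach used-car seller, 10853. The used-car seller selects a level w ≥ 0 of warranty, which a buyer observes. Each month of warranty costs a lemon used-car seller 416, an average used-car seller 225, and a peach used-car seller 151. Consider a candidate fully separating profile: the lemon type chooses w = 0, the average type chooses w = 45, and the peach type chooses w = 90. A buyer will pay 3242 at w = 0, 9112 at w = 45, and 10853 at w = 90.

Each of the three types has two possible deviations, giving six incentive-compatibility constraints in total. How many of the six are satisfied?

Average (own payoff 9112 − 225×45 = -1013): to w=0 gives 3242 → profitable ✗; to w=90 gives 10853 − 225×90 = -9397 → no gain ✓.
Peach (own payoff 10853 − 151×90 = -2737): to w=0 gives 3242 → profitable ✗; to w=45 gives 9112 − 151×45 = 2317 → profitable ✗.
Lemon (own payoff 3242): to w=45 gives 9112 − 416×45 = -9608 → no gain ✓; to w=90 gives 10853 − 416×90 = -26587 → no gain ✓.
3 of the 6 constraints hold; not an equilibrium.

3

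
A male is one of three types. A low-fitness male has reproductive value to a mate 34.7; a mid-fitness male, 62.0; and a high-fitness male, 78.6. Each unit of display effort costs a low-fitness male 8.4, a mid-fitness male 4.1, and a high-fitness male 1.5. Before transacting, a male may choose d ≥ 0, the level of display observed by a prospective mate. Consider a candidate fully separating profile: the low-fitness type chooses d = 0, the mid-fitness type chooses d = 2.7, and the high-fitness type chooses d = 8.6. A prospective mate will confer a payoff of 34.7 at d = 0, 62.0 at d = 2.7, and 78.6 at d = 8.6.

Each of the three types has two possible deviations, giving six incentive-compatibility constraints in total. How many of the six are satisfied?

High-fitness (own payoff 78.6 − 1.5×8.6 = 65.7): to d=0 gives 34.7 → no gain ✓; to d=2.7 gives 62.0 − 1.5×2.7 = 57.95 → no gain ✓.
Low-fitness (own payoff 34.7): to d=2.7 gives 62.0 − 8.4×2.7 = 39.32 → profitable ✗; to d=8.6 gives 78.6 − 8.4×8.6 = 6.36 → no gain ✓.
Mid-fitness (own payoff 62.0 − 4.1×2.7 = 50.93): to d=0 gives 34.7 → no gain ✓; to d=8.6 gives 78.6 − 4.1×8.6 = 43.34 → no gain ✓.
5 of the 6 constraints hold; not an equilibrium.

5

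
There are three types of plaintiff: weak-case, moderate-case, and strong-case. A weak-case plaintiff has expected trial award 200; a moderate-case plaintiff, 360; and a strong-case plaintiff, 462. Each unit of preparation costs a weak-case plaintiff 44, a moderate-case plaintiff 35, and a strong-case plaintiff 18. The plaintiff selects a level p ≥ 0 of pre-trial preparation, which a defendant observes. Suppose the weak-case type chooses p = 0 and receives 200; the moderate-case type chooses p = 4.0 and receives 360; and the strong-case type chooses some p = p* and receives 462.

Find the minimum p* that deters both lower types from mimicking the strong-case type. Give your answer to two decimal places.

Weak-case type (on-path payoff 200) won't mimic when 200 ≥ 462 − 44·p*, i.e. p* ≥ 5.95.
Moderate-case type (on-path payoff 360 − 35×4.0 = 220) won't mimic when 220 ≥ 462 − 35·p*, i.e. p* ≥ 6.91.
Both must hold, so p* = max(5.95, 6.91) = 6.91. The moderate-case type's constraint binds.

6.91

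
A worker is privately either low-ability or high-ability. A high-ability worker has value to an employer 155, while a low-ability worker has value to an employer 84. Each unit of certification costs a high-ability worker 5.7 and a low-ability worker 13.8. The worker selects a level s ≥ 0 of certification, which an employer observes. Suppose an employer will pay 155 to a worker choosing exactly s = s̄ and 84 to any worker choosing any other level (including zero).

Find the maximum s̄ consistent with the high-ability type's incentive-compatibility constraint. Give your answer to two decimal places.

Choosing s̄ yields the high-ability type 155 − 5.7·s̄; choosing zero yields 84.
The high-ability type is indifferent at 155 − 5.7·s̄ = 84, i.e. s̄ = (155 − 84) / 5.7 ≈ 12.46.
For any s̄ above 12.46 the high-ability type would rather pool at zero, so separation collapses.

12.46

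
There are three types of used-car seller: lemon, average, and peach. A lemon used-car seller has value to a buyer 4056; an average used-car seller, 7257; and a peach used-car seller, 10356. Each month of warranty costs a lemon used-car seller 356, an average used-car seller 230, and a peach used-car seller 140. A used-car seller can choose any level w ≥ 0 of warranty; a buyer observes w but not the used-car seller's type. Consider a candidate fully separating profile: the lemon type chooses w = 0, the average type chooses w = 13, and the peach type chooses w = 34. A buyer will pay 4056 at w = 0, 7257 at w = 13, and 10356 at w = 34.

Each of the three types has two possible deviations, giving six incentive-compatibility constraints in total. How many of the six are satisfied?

6

Lemon (own payoff 4056): to w=13 gives 7257 − 356×13 = 2629 → no gain ✓; to w=34 gives 10356 − 356×34 = -1748 → no gain ✓.
Average (own payoff 7257 − 230×13 = 4267): to w=0 gives 4056 → no gain ✓; to w=34 gives 10356 − 230×34 = 2536 → no gain ✓.
Peach (own payoff 10356 − 140×34 = 5596): to w=0 gives 4056 → no gain ✓; to w=13 gives 7257 − 140×13 = 5437 → no gain ✓.
6 of the 6 constraints hold; this profile is a separating equilibrium.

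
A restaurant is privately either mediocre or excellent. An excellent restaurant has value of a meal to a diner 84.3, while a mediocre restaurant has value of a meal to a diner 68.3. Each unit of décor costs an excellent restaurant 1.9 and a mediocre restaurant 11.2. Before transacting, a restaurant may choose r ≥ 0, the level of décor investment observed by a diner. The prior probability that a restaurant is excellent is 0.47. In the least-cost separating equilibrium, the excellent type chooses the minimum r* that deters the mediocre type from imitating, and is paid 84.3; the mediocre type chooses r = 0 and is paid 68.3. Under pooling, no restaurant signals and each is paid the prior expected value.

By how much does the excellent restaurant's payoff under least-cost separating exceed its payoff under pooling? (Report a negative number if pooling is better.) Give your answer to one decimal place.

5.8

Least-cost separating signal: r* solves 68.3 = 84.3 − 11.2·r*, so r* = (84.3 − 68.3)/11.2 ≈ 1.4286.
Excellent type's separating payoff: 84.3 − 1.9 × r* = 84.3 − 1.9 × (84.3 − 68.3)/11.2 = 84.3 − 30.4/11.2 ≈ 81.586.
Pooling payoff: 0.47 × 84.3 + 0.53 × 68.3 = 75.82.
Difference: 81.586 − 75.82 = 5.766, i.e. 5.8 to one decimal place.
The excellent type prefers to separate.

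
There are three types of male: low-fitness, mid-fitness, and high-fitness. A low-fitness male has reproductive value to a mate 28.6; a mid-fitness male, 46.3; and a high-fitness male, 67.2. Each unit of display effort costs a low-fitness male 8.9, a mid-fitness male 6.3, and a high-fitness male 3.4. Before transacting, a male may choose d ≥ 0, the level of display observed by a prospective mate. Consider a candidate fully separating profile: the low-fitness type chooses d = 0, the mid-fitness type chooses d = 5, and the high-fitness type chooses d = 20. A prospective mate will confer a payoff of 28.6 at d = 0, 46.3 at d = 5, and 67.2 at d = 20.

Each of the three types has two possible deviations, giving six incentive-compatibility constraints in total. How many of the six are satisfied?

Mid-fitness (own payoff 46.3 − 6.3×5 = 14.8): to d=0 gives 28.6 → profitable ✗; to d=20 gives 67.2 − 6.3×20 = -58.8 → no gain ✓.
High-fitness (own payoff 67.2 − 3.4×20 = -0.8): to d=0 gives 28.6 → profitable ✗; to d=5 gives 46.3 − 3.4×5 = 29.3 → profitable ✗.
Low-fitness (own payoff 28.6): to d=5 gives 46.3 − 8.9×5 = 1.8 → no gain ✓; to d=20 gives 67.2 − 8.9×20 = -110.8 → no gain ✓.
3 of the 6 constraints hold; not an equilibrium.

3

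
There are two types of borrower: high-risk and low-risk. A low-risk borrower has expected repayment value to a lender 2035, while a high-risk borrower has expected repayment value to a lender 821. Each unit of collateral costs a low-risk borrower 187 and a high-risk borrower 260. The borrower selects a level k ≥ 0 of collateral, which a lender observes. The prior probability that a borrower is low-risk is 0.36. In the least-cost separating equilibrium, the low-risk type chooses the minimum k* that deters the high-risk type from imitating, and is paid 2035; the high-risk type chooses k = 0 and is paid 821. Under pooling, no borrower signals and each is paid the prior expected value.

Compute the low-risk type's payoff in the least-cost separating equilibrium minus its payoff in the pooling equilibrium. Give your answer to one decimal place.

Least-cost separating signal: k* solves 821 = 2035 − 260·k*, so k* = (2035 − 821)/260 ≈ 4.6692.
Low-risk type's separating payoff: 2035 − 187 × k* = 2035 − 187 × (2035 − 821)/260 = 2035 − 227018/260 ≈ 1161.854.
Pooling payoff: 0.36 × 2035 + 0.64 × 821 = 1258.04.
Difference: 1161.854 − 1258.04 = -96.186, i.e. -96.2 to one decimal place.
The low-risk type would prefer the pooling outcome.

-96.2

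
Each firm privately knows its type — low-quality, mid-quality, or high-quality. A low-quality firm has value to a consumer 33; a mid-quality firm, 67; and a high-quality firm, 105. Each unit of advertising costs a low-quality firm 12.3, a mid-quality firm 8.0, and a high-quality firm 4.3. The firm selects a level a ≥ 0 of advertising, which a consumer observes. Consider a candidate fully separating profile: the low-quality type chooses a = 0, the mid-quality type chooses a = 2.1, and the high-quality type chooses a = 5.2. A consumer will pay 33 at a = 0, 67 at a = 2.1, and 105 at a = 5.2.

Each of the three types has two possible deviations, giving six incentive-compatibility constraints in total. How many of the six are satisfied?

Low-quality (own payoff 33): to a=2.1 gives 67 − 12.3×2.1 = 41.17 → profitable ✗; to a=5.2 gives 105 − 12.3×5.2 = 41.04 → profitable ✗.
High-quality (own payoff 105 − 4.3×5.2 = 82.64): to a=0 gives 33 → no gain ✓; to a=2.1 gives 67 − 4.3×2.1 = 57.97 → no gain ✓.
Mid-quality (own payoff 67 − 8.0×2.1 = 50.2): to a=0 gives 33 → no gain ✓; to a=5.2 gives 105 − 8.0×5.2 = 63.4 → profitable ✗.
3 of the 6 constraints hold; not an equilibrium.

3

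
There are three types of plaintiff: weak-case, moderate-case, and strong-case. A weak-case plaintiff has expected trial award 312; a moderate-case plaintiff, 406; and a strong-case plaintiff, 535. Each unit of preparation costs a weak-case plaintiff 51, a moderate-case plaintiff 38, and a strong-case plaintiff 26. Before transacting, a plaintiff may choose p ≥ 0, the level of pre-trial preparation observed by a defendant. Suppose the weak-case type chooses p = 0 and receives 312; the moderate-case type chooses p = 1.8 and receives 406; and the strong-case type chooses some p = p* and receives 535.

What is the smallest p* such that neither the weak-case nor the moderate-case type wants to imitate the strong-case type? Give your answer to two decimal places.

5.19

Weak-case type (on-path payoff 312) won't mimic when 312 ≥ 535 − 51·p*, i.e. p* ≥ 4.37.
Moderate-case type (on-path payoff 406 − 38×1.8 = 337.6) won't mimic when 337.6 ≥ 535 − 38·p*, i.e. p* ≥ 5.19.
Both must hold, so p* = max(4.37, 5.19) = 5.19. The moderate-case type's constraint binds.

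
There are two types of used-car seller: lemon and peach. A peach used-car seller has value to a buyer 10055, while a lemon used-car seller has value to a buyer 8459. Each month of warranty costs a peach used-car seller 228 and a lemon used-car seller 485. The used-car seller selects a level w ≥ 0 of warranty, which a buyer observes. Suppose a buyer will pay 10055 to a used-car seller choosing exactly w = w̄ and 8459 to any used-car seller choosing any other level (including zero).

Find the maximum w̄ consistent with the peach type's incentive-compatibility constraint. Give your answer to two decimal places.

Choosing w̄ yields the peach type 10055 − 228·w̄; choosing zero yields 8459.
The peach type is indifferent at 10055 − 228·w̄ = 8459, i.e. w̄ = (10055 − 8459) / 228 = 7.00.
For any w̄ above 7.00 the peach type would rather pool at zero, so separation collapses.

7.00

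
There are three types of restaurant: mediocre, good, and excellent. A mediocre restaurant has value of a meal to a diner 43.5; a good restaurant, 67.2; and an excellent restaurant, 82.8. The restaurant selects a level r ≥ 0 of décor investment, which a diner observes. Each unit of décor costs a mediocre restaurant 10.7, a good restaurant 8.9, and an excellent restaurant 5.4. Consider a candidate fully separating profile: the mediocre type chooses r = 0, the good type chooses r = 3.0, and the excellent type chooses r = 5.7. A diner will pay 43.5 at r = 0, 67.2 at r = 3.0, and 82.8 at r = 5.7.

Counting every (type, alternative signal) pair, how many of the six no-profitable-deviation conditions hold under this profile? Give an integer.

5

Good (own payoff 67.2 − 8.9×3.0 = 40.5): to r=0 gives 43.5 → profitable ✗; to r=5.7 gives 82.8 − 8.9×5.7 = 32.07 → no gain ✓.
Excellent (own payoff 82.8 − 5.4×5.7 = 52.02): to r=0 gives 43.5 → no gain ✓; to r=3.0 gives 67.2 − 5.4×3.0 = 51 → no gain ✓.
Mediocre (own payoff 43.5): to r=3.0 gives 67.2 − 10.7×3.0 = 35.1 → no gain ✓; to r=5.7 gives 82.8 − 10.7×5.7 = 21.81 → no gain ✓.
5 of the 6 constraints hold; not an equilibrium.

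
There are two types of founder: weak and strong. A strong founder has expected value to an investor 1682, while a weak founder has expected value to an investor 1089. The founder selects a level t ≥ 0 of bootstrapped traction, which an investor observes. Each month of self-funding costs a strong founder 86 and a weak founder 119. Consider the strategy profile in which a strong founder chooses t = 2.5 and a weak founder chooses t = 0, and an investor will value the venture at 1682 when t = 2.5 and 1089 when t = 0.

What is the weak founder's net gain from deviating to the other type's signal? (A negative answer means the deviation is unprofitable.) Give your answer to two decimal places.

Playing t = 0 the weak founder receives 1089.
Deviating to t = 2.5 brings payment 1682 at cost 119 × 2.5 = 297.5, netting 1384.5.
Gain from deviating: 1384.5 − 1089 = 295.50.
The gain is positive, so the weak type's incentive-compatibility constraint is violated — this profile is not a separating equilibrium.

295.50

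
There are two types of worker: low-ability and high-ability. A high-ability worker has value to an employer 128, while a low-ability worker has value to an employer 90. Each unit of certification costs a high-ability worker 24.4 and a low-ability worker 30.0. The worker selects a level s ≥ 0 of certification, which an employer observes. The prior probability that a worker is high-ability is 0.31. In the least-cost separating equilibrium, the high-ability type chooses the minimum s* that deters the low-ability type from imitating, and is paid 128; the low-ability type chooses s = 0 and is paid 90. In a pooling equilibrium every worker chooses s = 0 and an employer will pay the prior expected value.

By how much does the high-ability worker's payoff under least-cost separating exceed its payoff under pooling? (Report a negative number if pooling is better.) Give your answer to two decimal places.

Least-cost separating signal: s* solves 90 = 128 − 30.0·s*, so s* = (128 − 90)/30.0 ≈ 1.2667.
High-ability type's separating payoff: 128 − 24.4 × s* = 128 − 24.4 × (128 − 90)/30.0 = 128 − 927.2/30.0 ≈ 97.0933.
Pooling payoff: 0.31 × 128 + 0.69 × 90 = 101.78.
Difference: 97.0933 − 101.78 = -4.6867, i.e. -4.69 to two decimal places.
The high-ability type would prefer the pooling outcome.

-4.69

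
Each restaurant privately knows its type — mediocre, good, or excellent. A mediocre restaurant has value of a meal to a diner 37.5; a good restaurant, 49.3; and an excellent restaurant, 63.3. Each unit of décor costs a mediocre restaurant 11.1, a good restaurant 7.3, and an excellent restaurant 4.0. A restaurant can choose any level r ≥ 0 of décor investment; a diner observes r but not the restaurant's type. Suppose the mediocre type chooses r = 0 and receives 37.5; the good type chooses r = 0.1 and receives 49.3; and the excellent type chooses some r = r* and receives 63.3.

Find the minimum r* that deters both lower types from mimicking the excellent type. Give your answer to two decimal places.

Mediocre type (on-path payoff 37.5) won't mimic when 37.5 ≥ 63.3 − 11.1·r*, i.e. r* ≥ 2.32.
Good type (on-path payoff 49.3 − 7.3×0.1 = 48.57) won't mimic when 48.57 ≥ 63.3 − 7.3·r*, i.e. r* ≥ 2.02.
Both must hold, so r* = max(2.32, 2.02) = 2.32. The mediocre type's constraint binds.

2.32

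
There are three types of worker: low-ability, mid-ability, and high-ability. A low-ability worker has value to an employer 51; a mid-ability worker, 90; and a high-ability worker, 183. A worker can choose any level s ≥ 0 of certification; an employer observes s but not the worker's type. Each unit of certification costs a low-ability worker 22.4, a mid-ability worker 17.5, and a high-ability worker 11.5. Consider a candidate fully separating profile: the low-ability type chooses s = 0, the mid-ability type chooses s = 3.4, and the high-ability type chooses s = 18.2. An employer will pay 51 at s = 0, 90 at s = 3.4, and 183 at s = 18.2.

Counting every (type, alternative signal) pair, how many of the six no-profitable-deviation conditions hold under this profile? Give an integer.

3

Mid-ability (own payoff 90 − 17.5×3.4 = 30.5): to s=0 gives 51 → profitable ✗; to s=18.2 gives 183 − 17.5×18.2 = -135.5 → no gain ✓.
High-ability (own payoff 183 − 11.5×18.2 = -26.3): to s=0 gives 51 → profitable ✗; to s=3.4 gives 90 − 11.5×3.4 = 50.9 → profitable ✗.
Low-ability (own payoff 51): to s=3.4 gives 90 − 22.4×3.4 = 13.84 → no gain ✓; to s=18.2 gives 183 − 22.4×18.2 = -224.68 → no gain ✓.
3 of the 6 constraints hold; not an equilibrium.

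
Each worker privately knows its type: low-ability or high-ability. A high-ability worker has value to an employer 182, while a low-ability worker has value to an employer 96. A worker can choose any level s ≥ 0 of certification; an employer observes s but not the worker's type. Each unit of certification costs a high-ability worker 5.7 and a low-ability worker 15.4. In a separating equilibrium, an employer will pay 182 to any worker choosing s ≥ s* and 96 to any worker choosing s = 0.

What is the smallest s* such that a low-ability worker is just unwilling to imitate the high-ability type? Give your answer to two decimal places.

5.58

A low-ability worker choosing s = 0 receives 96.
Imitating at s* instead would pay 182 at cost 15.4·s*, netting 182 − 15.4·s*.
Indifference: 96 = 182 − 15.4·s*, so s* = (182 − 96) / 15.4 ≈ 5.58.
At s* the low-ability type's incentive constraint just binds; the high-ability type strictly prefers s* since its per-unit cost is lower.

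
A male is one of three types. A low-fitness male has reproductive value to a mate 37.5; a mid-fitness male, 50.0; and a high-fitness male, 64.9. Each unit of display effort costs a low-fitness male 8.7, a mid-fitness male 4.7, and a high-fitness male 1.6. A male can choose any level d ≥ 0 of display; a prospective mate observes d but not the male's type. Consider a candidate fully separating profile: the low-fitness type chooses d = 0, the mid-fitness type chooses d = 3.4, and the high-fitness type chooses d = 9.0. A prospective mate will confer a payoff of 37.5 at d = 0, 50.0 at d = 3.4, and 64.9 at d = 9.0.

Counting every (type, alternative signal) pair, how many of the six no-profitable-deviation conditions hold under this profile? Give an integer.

5

High-fitness (own payoff 64.9 − 1.6×9.0 = 50.5): to d=0 gives 37.5 → no gain ✓; to d=3.4 gives 50.0 − 1.6×3.4 = 44.56 → no gain ✓.
Low-fitness (own payoff 37.5): to d=3.4 gives 50.0 − 8.7×3.4 = 20.42 → no gain ✓; to d=9.0 gives 64.9 − 8.7×9.0 = -13.4 → no gain ✓.
Mid-fitness (own payoff 50.0 − 4.7×3.4 = 34.02): to d=0 gives 37.5 → profitable ✗; to d=9.0 gives 64.9 − 4.7×9.0 = 22.6 → no gain ✓.
5 of the 6 constraints hold; not an equilibrium.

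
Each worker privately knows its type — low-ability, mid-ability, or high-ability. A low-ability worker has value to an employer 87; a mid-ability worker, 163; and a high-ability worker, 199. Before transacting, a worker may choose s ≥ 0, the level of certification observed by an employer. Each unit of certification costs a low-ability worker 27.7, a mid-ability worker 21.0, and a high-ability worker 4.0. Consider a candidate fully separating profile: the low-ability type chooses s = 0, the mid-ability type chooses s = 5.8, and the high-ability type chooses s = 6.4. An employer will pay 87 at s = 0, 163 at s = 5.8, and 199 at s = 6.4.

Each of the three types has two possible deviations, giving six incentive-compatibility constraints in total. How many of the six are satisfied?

Mid-ability (own payoff 163 − 21.0×5.8 = 41.2): to s=0 gives 87 → profitable ✗; to s=6.4 gives 199 − 21.0×6.4 = 64.6 → profitable ✗.
Low-ability (own payoff 87): to s=5.8 gives 163 − 27.7×5.8 = 2.34 → no gain ✓; to s=6.4 gives 199 − 27.7×6.4 = 21.72 → no gain ✓.
High-ability (own payoff 199 − 4.0×6.4 = 173.4): to s=0 gives 87 → no gain ✓; to s=5.8 gives 163 − 4.0×5.8 = 139.8 → no gain ✓.
4 of the 6 constraints hold; not an equilibrium.

4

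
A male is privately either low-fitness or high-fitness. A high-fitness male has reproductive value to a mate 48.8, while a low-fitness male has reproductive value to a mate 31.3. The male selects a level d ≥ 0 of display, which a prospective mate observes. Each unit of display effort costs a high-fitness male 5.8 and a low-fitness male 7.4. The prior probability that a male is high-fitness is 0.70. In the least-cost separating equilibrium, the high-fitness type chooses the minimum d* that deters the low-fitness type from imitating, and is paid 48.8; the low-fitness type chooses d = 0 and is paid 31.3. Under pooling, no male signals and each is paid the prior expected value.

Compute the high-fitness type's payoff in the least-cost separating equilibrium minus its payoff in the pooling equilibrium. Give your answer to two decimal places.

-8.47

Least-cost separating signal: d* solves 31.3 = 48.8 − 7.4·d*, so d* = (48.8 − 31.3)/7.4 ≈ 2.3649.
High-fitness type's separating payoff: 48.8 − 5.8 × d* = 48.8 − 5.8 × (48.8 − 31.3)/7.4 = 48.8 − 101.5/7.4 ≈ 35.0838.
Pooling payoff: 0.70 × 48.8 + 0.30 × 31.3 = 43.55.
Difference: 35.0838 − 43.55 = -8.4662, i.e. -8.47 to two decimal places.
The high-fitness type would prefer the pooling outcome.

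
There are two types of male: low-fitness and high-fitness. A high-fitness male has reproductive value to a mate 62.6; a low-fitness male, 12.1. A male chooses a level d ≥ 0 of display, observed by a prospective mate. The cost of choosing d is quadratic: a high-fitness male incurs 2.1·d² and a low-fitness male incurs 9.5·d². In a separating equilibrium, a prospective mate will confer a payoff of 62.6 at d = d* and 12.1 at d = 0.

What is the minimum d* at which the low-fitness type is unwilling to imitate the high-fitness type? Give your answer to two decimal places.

2.31

The low-fitness type at d = 0 receives 12.1; imitating at d* yields 62.6 − 9.5·d*².
Indifference: 12.1 = 62.6 − 9.5·d*², so d*² = (62.6 − 12.1) / 9.5 ≈ 5.3158.
d* = √5.3158 ≈ 2.31.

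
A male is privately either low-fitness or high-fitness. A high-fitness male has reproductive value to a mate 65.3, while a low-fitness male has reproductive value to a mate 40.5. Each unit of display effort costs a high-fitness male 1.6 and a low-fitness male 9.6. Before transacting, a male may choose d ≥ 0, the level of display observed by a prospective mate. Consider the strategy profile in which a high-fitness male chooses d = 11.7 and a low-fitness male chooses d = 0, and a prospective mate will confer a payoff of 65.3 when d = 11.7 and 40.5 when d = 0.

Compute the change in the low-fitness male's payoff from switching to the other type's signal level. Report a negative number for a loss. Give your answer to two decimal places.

Playing d = 0 the low-fitness male receives 40.5.
Deviating to d = 11.7 brings payment 65.3 at cost 9.6 × 11.7 = 112.32, netting -47.02.
Gain from deviating: -47.02 − 40.5 = -87.52.
The gain is negative, so the low-fitness type's incentive-compatibility constraint is satisfied.

-87.52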